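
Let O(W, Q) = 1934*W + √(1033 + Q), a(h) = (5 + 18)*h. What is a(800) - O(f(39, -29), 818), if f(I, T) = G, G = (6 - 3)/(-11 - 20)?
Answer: 576202/31 - √1851 ≈ 18544.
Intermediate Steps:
a(h) = 23*h
G = -3/31 (G = 3/(-31) = 3*(-1/31) = -3/31 ≈ -0.096774)
f(I, T) = -3/31
O(W, Q) = √(1033 + Q) + 1934*W
a(800) - O(f(39, -29), 818) = 23*800 - (√(1033 + 818) + 1934*(-3/31)) = 18400 - (√1851 - 5802/31) = 18400 - (-5802/31 + √1851) = 18400 + (5802/31 - √1851) = 576202/31 - √1851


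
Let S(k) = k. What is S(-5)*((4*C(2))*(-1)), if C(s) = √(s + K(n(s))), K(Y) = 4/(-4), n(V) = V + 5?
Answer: 20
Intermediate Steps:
n(V) = 5 + V
K(Y) = -1 (K(Y) = 4*(-¼) = -1)
C(s) = √(-1 + s) (C(s) = √(s - 1) = √(-1 + s))
S(-5)*((4*C(2))*(-1)) = -5*4*√(-1 + 2)*(-1) = -5*4*√1*(-1) = -5*4*1*(-1) = -20*(-1) = -5*(-4) = 20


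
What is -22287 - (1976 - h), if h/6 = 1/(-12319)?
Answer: -298895903/12319 ≈ -24263.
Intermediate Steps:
h = -6/12319 (h = 6/(-12319) = 6*(-1/12319) = -6/12319 ≈ -0.00048705)
-22287 - (1976 - h) = -22287 - (1976 - 1*(-6/12319)) = -22287 - (1976 + 6/12319) = -22287 - 1*24342350/12319 = -22287 - 24342350/12319 = -298895903/12319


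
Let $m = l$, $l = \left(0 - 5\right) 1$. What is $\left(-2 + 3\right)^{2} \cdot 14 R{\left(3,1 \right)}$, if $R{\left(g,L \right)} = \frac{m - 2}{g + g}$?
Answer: $- \frac{49}{3} \approx -16.333$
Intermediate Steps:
$l = -5$ ($l = \left(0 - 5\right) 1 = \left(-5\right) 1 = -5$)
$m = -5$
$R{\left(g,L \right)} = - \frac{7}{2 g}$ ($R{\left(g,L \right)} = \frac{-5 - 2}{g + g} = - \frac{7}{2 g}$)
$\left(-2 + 3\right)^{2} \cdot 14 R{\left(3,1 \right)} = \left(-2 + 3\right)^{2} \cdot 14 \left(- \frac{7}{2 \cdot 3}\right) = 1^{2} \cdot 14 \left(\left(- \frac{7}{2}\right) \frac{1}{3}\right) = 1 \cdot 14 \left(- \frac{7}{6}\right) = 14 \left(- \frac{7}{6}\right) = - \frac{49}{3}$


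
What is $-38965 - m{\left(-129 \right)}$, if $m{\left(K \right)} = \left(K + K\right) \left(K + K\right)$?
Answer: $-105529$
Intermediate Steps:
$m{\left(K \right)} = 4 K^{2}$ ($m{\left(K \right)} = 2 K 2 K = 4 K^{2}$)
$-38965 - m{\left(-129 \right)} = -38965 - 4 \left(-129\right)^{2} = -38965 - 4 \cdot 16641 = -38965 - 66564 = -105529$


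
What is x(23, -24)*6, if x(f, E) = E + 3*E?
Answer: -576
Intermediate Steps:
x(f, E) = 4*E
x(23, -24)*6 = (4*(-24))*6 = -96*6 = -576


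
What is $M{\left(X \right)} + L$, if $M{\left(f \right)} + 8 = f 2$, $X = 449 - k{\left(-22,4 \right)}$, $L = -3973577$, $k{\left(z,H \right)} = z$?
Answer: $-3972643$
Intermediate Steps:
$X = 471$ ($X = 449 - -22 = 449 + 22 = 471$)
$M{\left(f \right)} = -8 + 2 f$ ($M{\left(f \right)} = -8 + f 2 = -8 + 2 f$)
$M{\left(X \right)} + L = \left(-8 + 2 \cdot 471\right) - 3973577 = \left(-8 + 942\right) - 3973577 = 934 - 3973577 = -3972643$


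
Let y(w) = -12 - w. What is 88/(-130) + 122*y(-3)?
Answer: -71414/65 ≈ -1098.7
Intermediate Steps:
88/(-130) + 122*y(-3) = 88/(-130) + 122*(-12 - 1*(-3)) = 88*(-1/130) + 122*(-12 + 3) = -44/65 + 122*(-9) = -44/65 - 1098 = -71414/65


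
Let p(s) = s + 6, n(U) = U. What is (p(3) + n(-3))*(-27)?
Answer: -162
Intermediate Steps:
p(s) = 6 + s
(p(3) + n(-3))*(-27) = ((6 + 3) - 3)*(-27) = (9 - 3)*(-27) = 6*(-27) = -162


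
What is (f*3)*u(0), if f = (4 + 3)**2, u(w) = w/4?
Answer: 0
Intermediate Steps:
u(w) = w/4 (u(w) = w*(1/4) = w/4)
f = 49 (f = 7**2 = 49)
(f*3)*u(0) = (49*3)*((1/4)*0) = 147*0 = 0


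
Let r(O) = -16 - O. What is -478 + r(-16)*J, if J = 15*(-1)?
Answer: -478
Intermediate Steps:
J = -15
-478 + r(-16)*J = -478 + (-16 - 1*(-16))*(-15) = -478 + (-16 + 16)*(-15) = -478 + 0*(-15) = -478 + 0 = -478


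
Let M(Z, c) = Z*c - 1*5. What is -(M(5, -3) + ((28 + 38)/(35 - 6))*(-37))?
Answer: 3022/29 ≈ 104.21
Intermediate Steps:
M(Z, c) = -5 + Z*c (M(Z, c) = Z*c - 5 = -5 + Z*c)
-(M(5, -3) + ((28 + 38)/(35 - 6))*(-37)) = -((-5 + 5*(-3)) + ((28 + 38)/(35 - 6))*(-37)) = -((-5 - 15) + (66/29)*(-37)) = -(-20 + (66*(1/29))*(-37)) = -(-20 + (66/29)*(-37)) = -(-20 - 2442/29) = -1*(-3022/29) = 3022/29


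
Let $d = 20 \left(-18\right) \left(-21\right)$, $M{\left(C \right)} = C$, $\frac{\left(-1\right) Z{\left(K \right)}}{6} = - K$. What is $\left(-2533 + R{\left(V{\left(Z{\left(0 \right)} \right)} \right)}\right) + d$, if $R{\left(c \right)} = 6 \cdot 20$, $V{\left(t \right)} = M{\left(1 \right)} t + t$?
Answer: $5147$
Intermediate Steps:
$Z{\left(K \right)} = 6 K$ ($Z{\left(K \right)} = - 6 \left(- K\right) = 6 K$)
$V{\left(t \right)} = 2 t$ ($V{\left(t \right)} = 1 t + t = t + t = 2 t$)
$R{\left(c \right)} = 120$
$d = 7560$ ($d = \left(-360\right) \left(-21\right) = 7560$)
$\left(-2533 + R{\left(V{\left(Z{\left(0 \right)} \right)} \right)}\right) + d = \left(-2533 + 120\right) + 7560 = -2413 + 7560 = 5147$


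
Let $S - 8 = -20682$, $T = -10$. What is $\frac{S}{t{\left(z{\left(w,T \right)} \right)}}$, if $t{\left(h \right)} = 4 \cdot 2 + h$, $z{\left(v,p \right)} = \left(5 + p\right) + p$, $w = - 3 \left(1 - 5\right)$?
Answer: $\frac{20674}{7} \approx 2953.4$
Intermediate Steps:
$w = 12$ ($w = \left(-3\right) \left(-4\right) = 12$)
$z{\left(v,p \right)} = 5 + 2 p$
$S = -20674$ ($S = 8 - 20682 = -20674$)
$t{\left(h \right)} = 8 + h$
$\frac{S}{t{\left(z{\left(w,T \right)} \right)}} = - \frac{20674}{8 + \left(5 + 2 \left(-10\right)\right)} = - \frac{20674}{8 + \left(5 - 20\right)} = - \frac{20674}{8 - 15} = - \frac{20674}{-7} = \left(-20674\right) \left(- \frac{1}{7}\right) = \frac{20674}{7}$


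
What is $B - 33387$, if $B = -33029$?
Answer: $-66416$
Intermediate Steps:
$B - 33387 = -33029 - 33387 = -66416$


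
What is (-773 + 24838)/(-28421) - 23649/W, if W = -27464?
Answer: 11207069/780554344 ≈ 0.014358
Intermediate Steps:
(-773 + 24838)/(-28421) - 23649/W = (-773 + 24838)/(-28421) - 23649/(-27464) = 24065*(-1/28421) - 23649*(-1/27464) = -24065/28421 + 23649/27464 = 11207069/780554344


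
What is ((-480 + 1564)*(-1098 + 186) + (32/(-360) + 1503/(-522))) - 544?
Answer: -2581694467/2610 ≈ -9.8916e+5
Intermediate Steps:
((-480 + 1564)*(-1098 + 186) + (32/(-360) + 1503/(-522))) - 544 = (1084*(-912) + (32*(-1/360) + 1503*(-1/522))) - 544 = (-988608 + (-4/45 - 167/58)) - 544 = (-988608 - 7747/2610) - 544 = -2580274627/2610 - 544 = -2581694467/2610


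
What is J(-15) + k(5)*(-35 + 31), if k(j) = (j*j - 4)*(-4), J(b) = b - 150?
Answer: 171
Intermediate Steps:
J(b) = -150 + b
k(j) = 16 - 4*j² (k(j) = (j² - 4)*(-4) = (-4 + j²)*(-4) = 16 - 4*j²)
J(-15) + k(5)*(-35 + 31) = (-150 - 15) + (16 - 4*5²)*(-35 + 31) = -165 + (16 - 4*25)*(-4) = -165 + (16 - 100)*(-4) = -165 - 84*(-4) = -165 + 336 = 171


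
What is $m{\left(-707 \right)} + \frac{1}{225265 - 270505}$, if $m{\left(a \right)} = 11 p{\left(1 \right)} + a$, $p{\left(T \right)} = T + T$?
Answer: $- \frac{30989401}{45240} \approx -685.0$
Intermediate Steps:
$p{\left(T \right)} = 2 T$
$m{\left(a \right)} = 22 + a$ ($m{\left(a \right)} = 11 \cdot 2 \cdot 1 + a = 11 \cdot 2 + a = 22 + a$)
$m{\left(-707 \right)} + \frac{1}{225265 - 270505} = \left(22 - 707\right) + \frac{1}{225265 - 270505} = -685 + \frac{1}{-45240} = -685 - \frac{1}{45240} = - \frac{30989401}{45240}$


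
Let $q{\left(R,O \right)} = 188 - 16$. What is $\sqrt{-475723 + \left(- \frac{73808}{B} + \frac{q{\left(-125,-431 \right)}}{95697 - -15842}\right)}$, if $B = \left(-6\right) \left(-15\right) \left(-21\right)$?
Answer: $\frac{i \sqrt{11983867971284683695}}{5019255} \approx 689.7 i$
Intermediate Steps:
$q{\left(R,O \right)} = 172$ ($q{\left(R,O \right)} = 188 - 16 = 172$)
$B = -1890$ ($B = 90 \left(-21\right) = -1890$)
$\sqrt{-475723 + \left(- \frac{73808}{B} + \frac{q{\left(-125,-431 \right)}}{95697 - -15842}\right)} = \sqrt{-475723 + \left(- \frac{73808}{-1890} + \frac{172}{95697 - -15842}\right)} = \sqrt{-475723 + \left(\left(-73808\right) \left(- \frac{1}{1890}\right) + \frac{172}{95697 + 15842}\right)} = \sqrt{-475723 + \left(\frac{5272}{135} + \frac{172}{111539}\right)} = \sqrt{-475723 + \frac{588056828}{15057765}} = \sqrt{- \frac{7162737082267}{15057765}} = \frac{i \sqrt{11983867971284683695}}{5019255}$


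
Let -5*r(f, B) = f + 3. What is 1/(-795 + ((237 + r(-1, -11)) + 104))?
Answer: -5/2272 ≈ -0.0022007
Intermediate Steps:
r(f, B) = -3/5 - f/5 (r(f, B) = -(f + 3)/5 = -(3 + f)/5 = -3/5 - f/5)
1/(-795 + ((237 + r(-1, -11)) + 104)) = 1/(-795 + ((237 + (-3/5 - 1/5*(-1))) + 104)) = 1/(-795 + ((237 + (-3/5 + 1/5)) + 104)) = 1/(-795 + ((237 - 2/5) + 104)) = 1/(-795 + (1183/5 + 104)) = 1/(-795 + 1703/5) = 1/(-2272/5) = -5/2272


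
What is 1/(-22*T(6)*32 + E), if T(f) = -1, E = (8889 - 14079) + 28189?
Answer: 1/23703 ≈ 4.2189e-5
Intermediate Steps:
E = 22999 (E = -5190 + 28189 = 22999)
1/(-22*T(6)*32 + E) = 1/(-22*(-1)*32 + 22999) = 1/(22*32 + 22999) = 1/(704 + 22999) = 1/23703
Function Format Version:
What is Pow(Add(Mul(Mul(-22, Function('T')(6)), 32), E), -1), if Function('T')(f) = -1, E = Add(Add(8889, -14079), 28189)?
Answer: Rational(1, 23703) ≈ 4.2189e-5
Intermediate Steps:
E = 22999 (E = Add(-5190, 28189) = 22999)
Pow(Add(Mul(Mul(-22, Function('T')(6)), 32), E), -1) = Pow(Add(Mul(Mul(-22, -1), 32), 22999), -1) = Pow(Add(Mul(22, 32), 22999), -1) = Pow(Add(704, 22999), -1) = Pow(23703, -1) = Rational(1, 23703)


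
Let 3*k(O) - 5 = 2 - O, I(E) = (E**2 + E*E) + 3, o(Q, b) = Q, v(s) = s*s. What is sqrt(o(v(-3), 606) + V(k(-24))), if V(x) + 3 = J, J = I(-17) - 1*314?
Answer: sqrt(273) ≈ 16.523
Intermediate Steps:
v(s) = s**2
I(E) = 3 + 2*E**2 (I(E) = (E**2 + E**2) + 3 = 2*E**2 + 3 = 3 + 2*E**2)
J = 267 (J = (3 + 2*(-17)**2) - 1*314 = (3 + 2*289) - 314 = (3 + 578) - 314 = 581 - 314 = 267)
k(O) = 7/3 - O/3 (k(O) = 5/3 + (2 - O)/3 = 5/3 + (2/3 - O/3) = 7/3 - O/3)
V(x) = 264 (V(x) = -3 + 267 = 264)
sqrt(o(v(-3), 606) + V(k(-24))) = sqrt((-3)**2 + 264) = sqrt(9 + 264) = sqrt(273)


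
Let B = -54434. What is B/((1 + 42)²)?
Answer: -54434/1849 ≈ -29.440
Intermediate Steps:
B/((1 + 42)²) = -54434/(1 + 42)² = -54434/(43²) = -54434/1849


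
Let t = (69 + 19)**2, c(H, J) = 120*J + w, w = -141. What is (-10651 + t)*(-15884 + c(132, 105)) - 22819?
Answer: 9933656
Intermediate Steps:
c(H, J) = -141 + 120*J (c(H, J) = 120*J - 141 = -141 + 120*J)
t = 7744 (t = 88**2 = 7744)
(-10651 + t)*(-15884 + c(132, 105)) - 22819 = (-10651 + 7744)*(-15884 + (-141 + 120*105)) - 22819 = -2907*(-15884 + (-141 + 12600)) - 22819 = -2907*(-15884 + 12459) - 22819 = -2907*(-3425) - 22819 = 9956475 - 22819 = 9933656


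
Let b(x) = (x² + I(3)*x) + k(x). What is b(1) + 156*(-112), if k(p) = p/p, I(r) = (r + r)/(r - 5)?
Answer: -17473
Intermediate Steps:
I(r) = 2*r/(-5 + r) (I(r) = (2*r)/(-5 + r) = 2*r/(-5 + r))
k(p) = 1
b(x) = 1 + x² - 3*x (b(x) = (x² + (2*3/(-5 + 3))*x) + 1 = (x² + (2*3/(-2))*x) + 1 = (x² + (2*3*(-½))*x) + 1 = (x² - 3*x) + 1 = 1 + x² - 3*x)
b(1) + 156*(-112) = (1 + 1² - 3*1) + 156*(-112) = (1 + 1 - 3) - 17472 = -1 - 17472 = -17473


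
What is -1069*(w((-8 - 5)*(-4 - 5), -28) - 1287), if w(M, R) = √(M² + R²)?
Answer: 1375803 - 1069*√14473 ≈ 1.2472e+6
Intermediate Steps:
-1069*(w((-8 - 5)*(-4 - 5), -28) - 1287) = -1069*(√(((-8 - 5)*(-4 - 5))² + (-28)²) - 1287) = -1069*(√((-13*(-9))² + 784) - 1287) = -1069*(√(117² + 784) - 1287) = -1069*(√(13689 + 784) - 1287) = -1069*(√14473 - 1287) = -1069*(-1287 + √14473) = 1375803 - 1069*√14473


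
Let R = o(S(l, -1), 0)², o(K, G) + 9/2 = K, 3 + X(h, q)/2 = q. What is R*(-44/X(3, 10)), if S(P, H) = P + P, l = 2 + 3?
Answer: -1331/14 ≈ -95.071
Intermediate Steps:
l = 5
X(h, q) = -6 + 2*q
S(P, H) = 2*P
o(K, G) = -9/2 + K
R = 121/4 (R = (-9/2 + 2*5)² = (-9/2 + 10)² = (11/2)² = 121/4 ≈ 30.250)
R*(-44/X(3, 10)) = 121*(-44/(-6 + 2*10))/4 = 121*(-44/(-6 + 20))/4 = 121*(-44/14)/4 = 121*(-44*1/14)/4 = (121/4)*(-22/7) = -1331/14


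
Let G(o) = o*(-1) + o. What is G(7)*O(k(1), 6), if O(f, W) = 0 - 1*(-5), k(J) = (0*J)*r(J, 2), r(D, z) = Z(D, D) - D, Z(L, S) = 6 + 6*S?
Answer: 0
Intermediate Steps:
r(D, z) = 6 + 5*D (r(D, z) = (6 + 6*D) - D = 6 + 5*D)
G(o) = 0 (G(o) = -o + o = 0)
k(J) = 0 (k(J) = (0*J)*(6 + 5*J) = 0*(6 + 5*J) = 0)
O(f, W) = 5 (O(f, W) = 0 + 5 = 5)
G(7)*O(k(1), 6) = 0*5 = 0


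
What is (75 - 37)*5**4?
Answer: 23750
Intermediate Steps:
(75 - 37)*5**4 = 38*625 = 23750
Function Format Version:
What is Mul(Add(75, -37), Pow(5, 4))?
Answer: 23750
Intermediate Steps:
Mul(Add(75, -37), Pow(5, 4)) = Mul(38, 625) = 23750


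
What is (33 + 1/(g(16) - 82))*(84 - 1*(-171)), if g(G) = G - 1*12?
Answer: 218705/26 ≈ 8411.7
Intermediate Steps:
g(G) = -12 + G (g(G) = G - 12 = -12 + G)
(33 + 1/(g(16) - 82))*(84 - 1*(-171)) = (33 + 1/((-12 + 16) - 82))*(84 - 1*(-171)) = (33 + 1/(4 - 82))*(84 + 171) = (33 + 1/(-78))*255 = (33 - 1/78)*255 = (2573/78)*255 = 218705/26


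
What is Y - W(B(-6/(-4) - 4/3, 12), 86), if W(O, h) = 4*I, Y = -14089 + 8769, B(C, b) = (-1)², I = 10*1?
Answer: -5360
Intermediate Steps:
I = 10
B(C, b) = 1
Y = -5320
W(O, h) = 40 (W(O, h) = 4*10 = 40)
Y - W(B(-6/(-4) - 4/3, 12), 86) = -5320 - 1*40 = -5320 - 40 = -5360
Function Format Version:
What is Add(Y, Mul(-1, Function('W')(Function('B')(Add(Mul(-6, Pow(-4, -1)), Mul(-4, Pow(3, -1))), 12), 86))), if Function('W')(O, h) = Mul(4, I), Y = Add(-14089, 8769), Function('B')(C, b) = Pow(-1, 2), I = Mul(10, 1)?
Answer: -5360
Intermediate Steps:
I = 10
Function('B')(C, b) = 1
Y = -5320
Function('W')(O, h) = 40 (Function('W')(O, h) = Mul(4, 10) = 40)
Add(Y, Mul(-1, Function('W')(Function('B')(Add(Mul(-6, Pow(-4, -1)), Mul(-4, Pow(3, -1))), 12), 86))) = Add(-5320, Mul(-1, 40)) = Add(-5320, -40) = -5360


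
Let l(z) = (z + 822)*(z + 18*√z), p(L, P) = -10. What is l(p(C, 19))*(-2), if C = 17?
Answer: 16240 - 29232*I*√10 ≈ 16240.0 - 92440.0*I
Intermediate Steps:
l(z) = (822 + z)*(z + 18*√z)
l(p(C, 19))*(-2) = ((-10)² + 18*(-10)^(3/2) + 822*(-10) + 14796*√(-10))*(-2) = (100 + 18*(-10*I*√10) - 8220 + 14796*(I*√10))*(-2) = (100 - 180*I*√10 - 8220 + 14796*I*√10)*(-2) = (-8120 + 14616*I*√10)*(-2) = 16240 - 29232*I*√10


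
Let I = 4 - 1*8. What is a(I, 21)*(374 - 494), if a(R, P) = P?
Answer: -2520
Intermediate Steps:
I = -4 (I = 4 - 8 = -4)
a(I, 21)*(374 - 494) = 21*(374 - 494) = 21*(-120) = -2520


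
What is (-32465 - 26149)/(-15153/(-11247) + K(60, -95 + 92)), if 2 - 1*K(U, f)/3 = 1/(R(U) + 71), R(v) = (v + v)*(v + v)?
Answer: -1589956887153/199296224 ≈ -7977.9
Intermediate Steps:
R(v) = 4*v² (R(v) = (2*v)*(2*v) = 4*v²)
K(U, f) = 6 - 3/(71 + 4*U²) (K(U, f) = 6 - 3/(4*U² + 71) = 6 - 3/(71 + 4*U²))
(-32465 - 26149)/(-15153/(-11247) + K(60, -95 + 92)) = (-32465 - 26149)/(-15153/(-11247) + 3*(141 + 8*60²)/(71 + 4*60²)) = -58614/(-15153*(-1/11247) + 3*(141 + 8*3600)/(71 + 4*3600)) = -58614/(5051/3749 + 3*(141 + 28800)/(71 + 14400)) = -58614/(5051/3749 + 3*28941/14471) = -58614/(5051/3749 + 3*(1/14471)*28941) = -58614/(5051/3749 + 86823/14471) = -58614/398592448/54251779 = -58614*54251779/398592448 = -1589956887153/199296224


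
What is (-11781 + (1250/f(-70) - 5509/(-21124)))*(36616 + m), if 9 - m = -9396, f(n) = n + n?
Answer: -80229080976495/147868 ≈ -5.4257e+8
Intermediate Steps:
f(n) = 2*n
m = 9405 (m = 9 - 1*(-9396) = 9 + 9396 = 9405)
(-11781 + (1250/f(-70) - 5509/(-21124)))*(36616 + m) = (-11781 + (1250/((2*(-70))) - 5509/(-21124)))*(36616 + 9405) = (-11781 + (1250/(-140) - 5509*(-1/21124)))*46021 = (-11781 + (1250*(-1/140) + 5509/21124))*46021 = (-11781 + (-125/14 + 5509/21124))*46021 = (-11781 - 1281687/147868)*46021 = -1743314595/147868*46021 = -80229080976495/147868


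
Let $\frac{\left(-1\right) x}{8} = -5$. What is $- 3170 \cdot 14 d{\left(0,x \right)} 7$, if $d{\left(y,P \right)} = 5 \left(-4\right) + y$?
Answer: $6213200$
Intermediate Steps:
$x = 40$ ($x = \left(-8\right) \left(-5\right) = 40$)
$d{\left(y,P \right)} = -20 + y$
$- 3170 \cdot 14 d{\left(0,x \right)} 7 = - 3170 \cdot 14 \left(-20 + 0\right) 7 = - 3170 \cdot 14 \left(-20\right) 7 = - 3170 \left(\left(-280\right) 7\right) = \left(-3170\right) \left(-1960\right) = 6213200$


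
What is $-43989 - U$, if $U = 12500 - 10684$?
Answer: $-45805$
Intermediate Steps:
$U = 1816$ ($U = 12500 - 10684 = 1816$)
$-43989 - U = -43989 - 1816 = -45805$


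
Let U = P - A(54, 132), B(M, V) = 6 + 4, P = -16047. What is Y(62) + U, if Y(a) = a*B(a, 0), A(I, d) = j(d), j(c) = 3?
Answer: -15430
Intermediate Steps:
A(I, d) = 3
B(M, V) = 10
U = -16050 (U = -16047 - 1*3 = -16047 - 3 = -16050)
Y(a) = 10*a (Y(a) = a*10 = 10*a)
Y(62) + U = 10*62 - 16050 = 620 - 16050 = -15430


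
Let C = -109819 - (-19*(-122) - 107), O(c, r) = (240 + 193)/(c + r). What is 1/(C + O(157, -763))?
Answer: -606/67890613 ≈ -8.9261e-6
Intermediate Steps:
O(c, r) = 433/(c + r)
C = -112030 (C = -109819 - (2318 - 107) = -109819 - 1*2211 = -109819 - 2211 = -112030)
1/(C + O(157, -763)) = 1/(-112030 + 433/(157 - 763)) = 1/(-112030 + 433/(-606)) = 1/(-112030 + 433*(-1/606)) = 1/(-112030 - 433/606) = 1/(-67890613/606) = -606/67890613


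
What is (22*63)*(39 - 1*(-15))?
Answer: 74844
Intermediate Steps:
(22*63)*(39 - 1*(-15)) = 1386*(39 + 15) = 1386*54 = 74844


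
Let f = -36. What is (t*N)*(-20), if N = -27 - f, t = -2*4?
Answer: 1440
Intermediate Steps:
t = -8
N = 9 (N = -27 - 1*(-36) = -27 + 36 = 9)
(t*N)*(-20) = -8*9*(-20) = -72*(-20) = 1440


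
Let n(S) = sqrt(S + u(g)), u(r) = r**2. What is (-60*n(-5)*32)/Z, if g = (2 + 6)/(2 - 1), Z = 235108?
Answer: -480*sqrt(59)/58777 ≈ -0.062728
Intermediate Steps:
g = 8 (g = 8/1 = 8*1 = 8)
n(S) = sqrt(64 + S) (n(S) = sqrt(S + 8**2) = sqrt(S + 64) = sqrt(64 + S))
(-60*n(-5)*32)/Z = (-60*sqrt(64 - 5)*32)/235108 = (-60*sqrt(59)*32)*(1/235108) = -1920*sqrt(59)*(1/235108) = -480*sqrt(59)/58777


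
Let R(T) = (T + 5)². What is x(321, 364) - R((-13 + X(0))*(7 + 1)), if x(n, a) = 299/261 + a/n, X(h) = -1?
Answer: -319672562/27927 ≈ -11447.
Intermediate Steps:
x(n, a) = 299/261 + a/n (x(n, a) = 299*(1/261) + a/n = 299/261 + a/n)
R(T) = (5 + T)²
x(321, 364) - R((-13 + X(0))*(7 + 1)) = (299/261 + 364/321) - (5 + (-13 - 1)*(7 + 1))² = (299/261 + 364*(1/321)) - (5 - 14*8)² = (299/261 + 364/321) - (5 - 112)² = 63661/27927 - 1*(-107)² = 63661/27927 - 1*11449 = 63661/27927 - 11449 = -319672562/27927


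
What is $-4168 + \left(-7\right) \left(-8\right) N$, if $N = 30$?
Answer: $-2488$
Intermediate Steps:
$-4168 + \left(-7\right) \left(-8\right) N = -4168 + \left(-7\right) \left(-8\right) 30 = -4168 + 56 \cdot 30 = -4168 + 1680 = -2488$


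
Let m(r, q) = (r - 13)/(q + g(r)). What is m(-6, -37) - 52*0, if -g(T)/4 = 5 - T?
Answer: 19/81 ≈ 0.23457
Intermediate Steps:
g(T) = -20 + 4*T (g(T) = -4*(5 - T) = -20 + 4*T)
m(r, q) = (-13 + r)/(-20 + q + 4*r) (m(r, q) = (r - 13)/(q + (-20 + 4*r)) = (-13 + r)/(-20 + q + 4*r))
m(-6, -37) - 52*0 = (-13 - 6)/(-20 - 37 + 4*(-6)) - 52*0 = -19/(-20 - 37 - 24) + 0 = -19/(-81) + 0 = -1/81*(-19) + 0 = 19/81 + 0 = 19/81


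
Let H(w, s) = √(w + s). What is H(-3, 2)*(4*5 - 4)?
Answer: 16*I ≈ 16.0*I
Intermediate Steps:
H(w, s) = √(s + w)
H(-3, 2)*(4*5 - 4) = √(2 - 3)*(4*5 - 4) = √(-1)*(20 - 4) = I*16 = 16*I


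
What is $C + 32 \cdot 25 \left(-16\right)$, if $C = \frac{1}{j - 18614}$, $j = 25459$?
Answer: $- \frac{87615999}{6845} \approx -12800.0$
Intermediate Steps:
$C = \frac{1}{6845}$ ($C = \frac{1}{25459 - 18614} = \frac{1}{6845} \approx 0.00014609$)
$C + 32 \cdot 25 \left(-16\right) = \frac{1}{6845} + 32 \cdot 25 \left(-16\right) = \frac{1}{6845} + 800 \left(-16\right) = \frac{1}{6845} - 12800 = - \frac{87615999}{6845}$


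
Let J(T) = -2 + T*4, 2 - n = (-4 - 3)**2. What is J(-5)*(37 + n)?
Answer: 220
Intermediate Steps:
n = -47 (n = 2 - (-4 - 3)**2 = 2 - 1*(-7)**2 = 2 - 1*49 = 2 - 49 = -47)
J(T) = -2 + 4*T
J(-5)*(37 + n) = (-2 + 4*(-5))*(37 - 47) = (-2 - 20)*(-10) = -22*(-10) = 220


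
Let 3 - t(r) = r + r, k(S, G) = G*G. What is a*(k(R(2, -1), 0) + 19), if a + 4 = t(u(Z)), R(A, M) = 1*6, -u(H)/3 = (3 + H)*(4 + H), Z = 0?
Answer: 1349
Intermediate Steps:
u(H) = -3*(3 + H)*(4 + H)
R(A, M) = 6
k(S, G) = G²
t(r) = 3 - 2*r (t(r) = 3 - (r + r) = 3 - 2*r)
a = 71 (a = -4 + (3 - 2*(-36 - 21*0 - 3*0²)) = -4 + (3 - 2*(-36 + 0 - 3*0)) = -4 + (3 - 2*(-36 + 0 + 0)) = -4 + (3 - 2*(-36)) = -4 + (3 + 72) = -4 + 75 = 71)
a*(k(R(2, -1), 0) + 19) = 71*(0² + 19) = 71*(0 + 19) = 71*19 = 1349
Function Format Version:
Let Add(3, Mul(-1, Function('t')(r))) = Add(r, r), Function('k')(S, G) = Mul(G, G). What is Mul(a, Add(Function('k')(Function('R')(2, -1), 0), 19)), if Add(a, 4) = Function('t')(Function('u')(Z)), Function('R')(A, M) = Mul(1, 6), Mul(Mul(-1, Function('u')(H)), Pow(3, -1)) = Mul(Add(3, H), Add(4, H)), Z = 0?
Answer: 1349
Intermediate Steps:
Function('u')(H) = Mul(-3, Add(3, H), Add(4, H)) (Function('u')(H) = Mul(-3, Mul(Add(3, H), Add(4, H))) = Mul(-3, Add(3, H), Add(4, H)))
Function('R')(A, M) = 6
Function('k')(S, G) = Pow(G, 2)
Function('t')(r) = Add(3, Mul(-2, r)) (Function('t')(r) = Add(3, Mul(-1, Add(r, r))) = Add(3, Mul(-1, Mul(2, r))) = Add(3, Mul(-2, r)))
a = 71 (a = Add(-4, Add(3, Mul(-2, Add(-36, Mul(-21, 0), Mul(-3, Pow(0, 2)))))) = Add(-4, Add(3, Mul(-2, Add(-36, 0, Mul(-3, 0))))) = Add(-4, Add(3, Mul(-2, Add(-36, 0, 0)))) = Add(-4, Add(3, Mul(-2, -36))) = Add(-4, Add(3, 72)) = Add(-4, 75) = 71)
Mul(a, Add(Function('k')(Function('R')(2, -1), 0), 19)) = Mul(71, Add(Pow(0, 2), 19)) = Mul(71, Add(0, 19)) = Mul(71, 19) = 1349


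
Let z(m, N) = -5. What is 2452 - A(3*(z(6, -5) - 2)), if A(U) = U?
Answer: 2473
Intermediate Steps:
2452 - A(3*(z(6, -5) - 2)) = 2452 - 3*(-5 - 2) = 2452 - 3*(-7) = 2452 - 1*(-21) = 2452 + 21 = 2473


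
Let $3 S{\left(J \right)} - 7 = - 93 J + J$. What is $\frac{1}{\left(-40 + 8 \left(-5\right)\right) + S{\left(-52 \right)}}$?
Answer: $\frac{1}{1517} \approx 0.0006592$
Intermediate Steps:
$S{\left(J \right)} = \frac{7}{3} - \frac{92 J}{3}$ ($S{\left(J \right)} = \frac{7}{3} + \frac{- 93 J + J}{3} = \frac{7}{3} + \frac{\left(-92\right) J}{3} = \frac{7}{3} - \frac{92 J}{3}$)
$\frac{1}{\left(-40 + 8 \left(-5\right)\right) + S{\left(-52 \right)}} = \frac{1}{\left(-40 + 8 \left(-5\right)\right) + \left(\frac{7}{3} - - \frac{4784}{3}\right)} = \frac{1}{\left(-40 - 40\right) + \left(\frac{7}{3} + \frac{4784}{3}\right)} = \frac{1}{-80 + 1597} = \frac{1}{1517}$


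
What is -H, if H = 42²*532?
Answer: -938448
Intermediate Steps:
H = 938448 (H = 1764*532 = 938448)
-H = -1*938448 = -938448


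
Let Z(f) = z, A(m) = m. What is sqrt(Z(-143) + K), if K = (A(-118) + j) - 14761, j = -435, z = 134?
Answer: 2*I*sqrt(3795) ≈ 123.21*I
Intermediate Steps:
Z(f) = 134
K = -15314 (K = (-118 - 435) - 14761 = -553 - 14761 = -15314)
sqrt(Z(-143) + K) = sqrt(134 - 15314) = sqrt(-15180) = 2*I*sqrt(3795)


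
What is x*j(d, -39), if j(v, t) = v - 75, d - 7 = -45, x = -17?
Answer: 1921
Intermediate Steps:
d = -38 (d = 7 - 45 = -38)
j(v, t) = -75 + v
x*j(d, -39) = -17*(-75 - 38) = -17*(-113) = 1921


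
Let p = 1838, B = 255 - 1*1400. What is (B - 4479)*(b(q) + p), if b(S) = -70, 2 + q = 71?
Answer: -9943232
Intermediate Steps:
q = 69 (q = -2 + 71 = 69)
B = -1145 (B = 255 - 1400 = -1145)
(B - 4479)*(b(q) + p) = (-1145 - 4479)*(-70 + 1838) = -5624*1768 = -9943232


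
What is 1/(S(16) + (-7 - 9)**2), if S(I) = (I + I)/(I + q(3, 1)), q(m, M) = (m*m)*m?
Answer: 43/11040 ≈ 0.0038949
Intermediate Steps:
q(m, M) = m**3 (q(m, M) = m**2*m = m**3)
S(I) = 2*I/(27 + I) (S(I) = (I + I)/(I + 3**3) = (2*I)/(I + 27) = (2*I)/(27 + I) = 2*I/(27 + I))
1/(S(16) + (-7 - 9)**2) = 1/(2*16/(27 + 16) + (-7 - 9)**2) = 1/(2*16/43 + (-16)**2) = 1/(2*16*(1/43) + 256) = 1/(32/43 + 256) = 1/(11040/43) = 43/11040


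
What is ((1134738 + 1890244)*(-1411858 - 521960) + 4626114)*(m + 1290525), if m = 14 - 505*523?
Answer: -6004334073802640688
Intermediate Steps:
m = -264101 (m = 14 - 264115 = -264101)
((1134738 + 1890244)*(-1411858 - 521960) + 4626114)*(m + 1290525) = ((1134738 + 1890244)*(-1411858 - 521960) + 4626114)*(-264101 + 1290525) = (3024982*(-1933818) + 4626114)*1026424 = (-5849764641276 + 4626114)*1026424 = -5849760015162*1026424 = -6004334073802640688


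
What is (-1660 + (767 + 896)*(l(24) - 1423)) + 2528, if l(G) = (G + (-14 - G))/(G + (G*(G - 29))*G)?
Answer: -482576861/204 ≈ -2.3656e+6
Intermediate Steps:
l(G) = -14/(G + G²*(-29 + G)) (l(G) = -14/(G + (G*(-29 + G))*G) = -14/(G + G²*(-29 + G)))
(-1660 + (767 + 896)*(l(24) - 1423)) + 2528 = (-1660 + (767 + 896)*(-14/(24*(1 + 24² - 29*24)) - 1423)) + 2528 = (-1660 + 1663*(-14*1/24/(1 + 576 - 696) - 1423)) + 2528 = (-1660 + 1663*(-14*1/24/(-119) - 1423)) + 2528 = (-1660 + 1663*(-14*1/24*(-1/119) - 1423)) + 2528 = (-1660 + 1663*(1/204 - 1423)) + 2528 = (-1660 + 1663*(-290291/204)) + 2528 = (-1660 - 482753933/204) + 2528 = -483092573/204 + 2528 = -482576861/204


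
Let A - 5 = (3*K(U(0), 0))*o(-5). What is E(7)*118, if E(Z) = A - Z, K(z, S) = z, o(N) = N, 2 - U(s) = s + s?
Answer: -3776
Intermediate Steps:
U(s) = 2 - 2*s (U(s) = 2 - (s + s) = 2 - 2*s)
A = -25 (A = 5 + (3*(2 - 2*0))*(-5) = 5 + (3*(2 + 0))*(-5) = 5 + (3*2)*(-5) = 5 + 6*(-5) = 5 - 30 = -25)
E(Z) = -25 - Z
E(7)*118 = (-25 - 1*7)*118 = (-25 - 7)*118 = -32*118 = -3776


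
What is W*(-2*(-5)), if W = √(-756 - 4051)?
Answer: 10*I*√4807 ≈ 693.33*I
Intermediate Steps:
W = I*√4807 (W = √(-4807) = I*√4807 ≈ 69.333*I)
W*(-2*(-5)) = (I*√4807)*(-2*(-5)) = (I*√4807)*10 = 10*I*√4807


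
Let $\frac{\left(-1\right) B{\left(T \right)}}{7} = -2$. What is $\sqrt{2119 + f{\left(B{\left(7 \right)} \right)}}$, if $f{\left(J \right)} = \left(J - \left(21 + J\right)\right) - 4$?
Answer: $\sqrt{2094} \approx 45.76$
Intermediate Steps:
$B{\left(T \right)} = 14$ ($B{\left(T \right)} = \left(-7\right) \left(-2\right) = 14$)
$f{\left(J \right)} = -25$ ($f{\left(J \right)} = -21 - 4 = -25$)
$\sqrt{2119 + f{\left(B{\left(7 \right)} \right)}} = \sqrt{2119 - 25} = \sqrt{2094}$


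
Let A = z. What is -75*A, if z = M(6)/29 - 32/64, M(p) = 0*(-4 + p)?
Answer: 75/2 ≈ 37.500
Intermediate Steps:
M(p) = 0
z = -½ (z = 0/29 - 32/64 = 0*(1/29) - 32*1/64 = 0 - ½ = -½ ≈ -0.50000)
A = -½ ≈ -0.50000
-75*A = -75*(-½) = 75/2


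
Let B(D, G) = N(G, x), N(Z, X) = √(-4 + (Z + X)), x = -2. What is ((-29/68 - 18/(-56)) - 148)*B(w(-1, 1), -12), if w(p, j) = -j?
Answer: -105747*I*√2/238 ≈ -628.36*I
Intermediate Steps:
N(Z, X) = √(-4 + X + Z) (N(Z, X) = √(-4 + (X + Z)) = √(-4 + X + Z))
B(D, G) = √(-6 + G) (B(D, G) = √(-4 - 2 + G) = √(-6 + G))
((-29/68 - 18/(-56)) - 148)*B(w(-1, 1), -12) = ((-29/68 - 18/(-56)) - 148)*√(-6 - 12) = ((-29*1/68 - 18*(-1/56)) - 148)*√(-18) = ((-29/68 + 9/28) - 148)*(3*I*√2) = (-25/238 - 148)*(3*I*√2) = -105747*I*√2/238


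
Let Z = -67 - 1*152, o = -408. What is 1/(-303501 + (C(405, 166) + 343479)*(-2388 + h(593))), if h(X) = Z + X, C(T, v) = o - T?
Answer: -1/690432825 ≈ -1.4484e-9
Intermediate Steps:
Z = -219 (Z = -67 - 152 = -219)
C(T, v) = -408 - T
h(X) = -219 + X
1/(-303501 + (C(405, 166) + 343479)*(-2388 + h(593))) = 1/(-303501 + ((-408 - 1*405) + 343479)*(-2388 + (-219 + 593))) = 1/(-303501 + ((-408 - 405) + 343479)*(-2388 + 374)) = 1/(-303501 + (-813 + 343479)*(-2014)) = 1/(-303501 + 342666*(-2014)) = 1/(-303501 - 690129324) = 1/(-690432825) = -1/690432825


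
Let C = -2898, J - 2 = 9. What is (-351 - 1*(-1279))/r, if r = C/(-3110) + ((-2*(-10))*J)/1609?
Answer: 2321851360/2673541 ≈ 868.46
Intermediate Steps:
J = 11 (J = 2 + 9 = 11)
r = 2673541/2501995 (r = -2898/(-3110) + (-2*(-10)*11)/1609 = -2898*(-1/3110) + (20*11)*(1/1609) = 1449/1555 + 220*(1/1609) = 1449/1555 + 220/1609 = 2673541/2501995 ≈ 1.0686)
(-351 - 1*(-1279))/r = (-351 - 1*(-1279))/(2673541/2501995) = (-351 + 1279)*(2501995/2673541) = 928*(2501995/2673541) = 2321851360/2673541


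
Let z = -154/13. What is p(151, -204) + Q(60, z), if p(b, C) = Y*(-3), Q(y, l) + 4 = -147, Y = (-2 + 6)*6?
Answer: -223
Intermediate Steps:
z = -154/13 (z = -154*1/13 = -154/13 ≈ -11.846)
Y = 24 (Y = 4*6 = 24)
Q(y, l) = -151 (Q(y, l) = -4 - 147 = -151)
p(b, C) = -72 (p(b, C) = 24*(-3) = -72)
p(151, -204) + Q(60, z) = -72 - 151 = -223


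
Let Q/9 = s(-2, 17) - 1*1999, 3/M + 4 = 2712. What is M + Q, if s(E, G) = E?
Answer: -48768369/2708 ≈ -18009.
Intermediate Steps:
M = 3/2708 (M = 3/(-4 + 2712) = 3/2708 ≈ 0.0011078)
Q = -18009 (Q = 9*(-2 - 1*1999) = 9*(-2 - 1999) = 9*(-2001) = -18009)
M + Q = 3/2708 - 18009 = -48768369/2708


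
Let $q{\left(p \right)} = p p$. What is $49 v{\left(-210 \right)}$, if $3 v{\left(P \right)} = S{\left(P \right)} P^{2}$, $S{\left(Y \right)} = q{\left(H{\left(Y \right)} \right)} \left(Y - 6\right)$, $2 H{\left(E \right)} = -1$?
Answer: $-38896200$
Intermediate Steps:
$H{\left(E \right)} = - \frac{1}{2}$ ($H{\left(E \right)} = \frac{1}{2} \left(-1\right) = - \frac{1}{2}$)
$q{\left(p \right)} = p^{2}$
$S{\left(Y \right)} = - \frac{3}{2} + \frac{Y}{4}$ ($S{\left(Y \right)} = \left(- \frac{1}{2}\right)^{2} \left(Y - 6\right) = \frac{-6 + Y}{4} = - \frac{3}{2} + \frac{Y}{4}$)
$v{\left(P \right)} = \frac{P^{2} \left(- \frac{3}{2} + \frac{P}{4}\right)}{3}$ ($v{\left(P \right)} = \frac{\left(- \frac{3}{2} + \frac{P}{4}\right) P^{2}}{3} = \frac{P^{2} \left(- \frac{3}{2} + \frac{P}{4}\right)}{3}$)
$49 v{\left(-210 \right)} = 49 \frac{\left(-210\right)^{2} \left(-6 - 210\right)}{12} = 49 \cdot \frac{1}{12} \cdot 44100 \left(-216\right) = 49 \left(-793800\right) = -38896200$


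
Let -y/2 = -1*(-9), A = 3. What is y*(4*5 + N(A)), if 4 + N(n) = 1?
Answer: -306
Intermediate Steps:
N(n) = -3 (N(n) = -4 + 1 = -3)
y = -18 (y = -(-2)*(-9) = -2*9 = -18)
y*(4*5 + N(A)) = -18*(4*5 - 3) = -18*(20 - 3) = -18*17 = -306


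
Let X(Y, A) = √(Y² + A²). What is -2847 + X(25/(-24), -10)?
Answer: -2847 + 5*√2329/24 ≈ -2836.9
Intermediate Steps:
X(Y, A) = √(A² + Y²)
-2847 + X(25/(-24), -10) = -2847 + √((-10)² + (25/(-24))²) = -2847 + √(100 + (25*(-1/24))²) = -2847 + √(100 + (-25/24)²) = -2847 + √(100 + 625/576) = -2847 + √(58225/576) = -2847 + 5*√2329/24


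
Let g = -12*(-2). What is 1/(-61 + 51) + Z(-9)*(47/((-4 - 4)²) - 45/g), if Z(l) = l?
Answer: 3253/320 ≈ 10.166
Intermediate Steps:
g = 24
1/(-61 + 51) + Z(-9)*(47/((-4 - 4)²) - 45/g) = 1/(-61 + 51) - 9*(47/((-4 - 4)²) - 45/24) = 1/(-10) - 9*(47/((-8)²) - 45*1/24) = -⅒ - 9*(47/64 - 15/8) = -⅒ - 9*(-73/64) = -⅒ + 657/64 = 3253/320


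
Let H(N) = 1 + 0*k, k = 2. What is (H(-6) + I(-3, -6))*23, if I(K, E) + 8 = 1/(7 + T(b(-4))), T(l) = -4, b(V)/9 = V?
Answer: -460/3 ≈ -153.33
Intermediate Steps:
b(V) = 9*V
I(K, E) = -23/3 (I(K, E) = -8 + 1/(7 - 4) = -8 + 1/3 = -23/3)
H(N) = 1 (H(N) = 1 + 0*2 = 1 + 0 = 1)
(H(-6) + I(-3, -6))*23 = (1 - 23/3)*23 = -20/3*23 = -460/3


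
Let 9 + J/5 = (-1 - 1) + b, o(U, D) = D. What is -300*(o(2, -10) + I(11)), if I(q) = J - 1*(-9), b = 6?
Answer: 7800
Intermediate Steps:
J = -25 (J = -45 + 5*((-1 - 1) + 6) = -45 + 5*(-2 + 6) = -45 + 5*4 = -45 + 20 = -25)
I(q) = -16 (I(q) = -25 - 1*(-9) = -25 + 9 = -16)
-300*(o(2, -10) + I(11)) = -300*(-10 - 16) = -300*(-26) = 7800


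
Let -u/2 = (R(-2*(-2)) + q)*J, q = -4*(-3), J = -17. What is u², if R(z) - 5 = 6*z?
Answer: 1943236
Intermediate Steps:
q = 12
R(z) = 5 + 6*z
u = 1394 (u = -2*((5 + 6*(-2*(-2))) + 12)*(-17) = -2*((5 + 6*4) + 12)*(-17) = -2*((5 + 24) + 12)*(-17) = -2*(29 + 12)*(-17) = -82*(-17) = -2*(-697) = 1394)
u² = 1394² = 1943236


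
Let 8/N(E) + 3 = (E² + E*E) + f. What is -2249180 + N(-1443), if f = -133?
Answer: -4683199861576/2082181 ≈ -2.2492e+6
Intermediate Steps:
N(E) = 8/(-136 + 2*E²) (N(E) = 8/(-3 + ((E² + E*E) - 133)) = 8/(-3 + ((E² + E²) - 133)) = 8/(-3 + (2*E² - 133)) = 8/(-3 + (-133 + 2*E²)) = 8/(-136 + 2*E²))
-2249180 + N(-1443) = -2249180 + 4/(-68 + (-1443)²) = -2249180 + 4/(-68 + 2082249) = -2249180 + 4/2082181 = -4683199861576/2082181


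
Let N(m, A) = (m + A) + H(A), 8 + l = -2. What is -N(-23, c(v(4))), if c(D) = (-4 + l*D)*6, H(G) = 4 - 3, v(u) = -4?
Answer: -194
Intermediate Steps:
l = -10 (l = -8 - 2 = -10)
H(G) = 1
c(D) = -24 - 60*D (c(D) = (-4 - 10*D)*6 = -24 - 60*D)
N(m, A) = 1 + A + m (N(m, A) = (m + A) + 1 = (A + m) + 1 = 1 + A + m)
-N(-23, c(v(4))) = -(1 + (-24 - 60*(-4)) - 23) = -(1 + (-24 + 240) - 23) = -(1 + 216 - 23) = -1*194 = -194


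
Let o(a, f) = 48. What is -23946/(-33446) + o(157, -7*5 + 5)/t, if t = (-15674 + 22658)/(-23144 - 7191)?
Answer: -1011100267/4866393 ≈ -207.77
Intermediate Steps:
t = -6984/30335 (t = 6984/(-30335) = 6984*(-1/30335) = -6984/30335 ≈ -0.23023)
-23946/(-33446) + o(157, -7*5 + 5)/t = -23946/(-33446) + 48/(-6984/30335) = -23946*(-1/33446) + 48*(-30335/6984) = 11973/16723 - 60670/291 = -1011100267/4866393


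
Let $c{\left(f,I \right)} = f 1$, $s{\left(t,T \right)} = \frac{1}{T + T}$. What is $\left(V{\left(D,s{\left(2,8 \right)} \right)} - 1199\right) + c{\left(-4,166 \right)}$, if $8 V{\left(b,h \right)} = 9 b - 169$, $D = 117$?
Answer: $- \frac{2185}{2} \approx -1092.5$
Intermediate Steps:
$s{\left(t,T \right)} = \frac{1}{2 T}$
$c{\left(f,I \right)} = f$
$V{\left(b,h \right)} = - \frac{169}{8} + \frac{9 b}{8}$ ($V{\left(b,h \right)} = \frac{9 b - 169}{8} = \frac{-169 + 9 b}{8} = - \frac{169}{8} + \frac{9 b}{8}$)
$\left(V{\left(D,s{\left(2,8 \right)} \right)} - 1199\right) + c{\left(-4,166 \right)} = \left(\left(- \frac{169}{8} + \frac{9}{8} \cdot 117\right) - 1199\right) - 4 = \left(\left(- \frac{169}{8} + \frac{1053}{8}\right) - 1199\right) - 4 = \left(\frac{221}{2} - 1199\right) - 4 = - \frac{2177}{2} - 4 = - \frac{2185}{2}$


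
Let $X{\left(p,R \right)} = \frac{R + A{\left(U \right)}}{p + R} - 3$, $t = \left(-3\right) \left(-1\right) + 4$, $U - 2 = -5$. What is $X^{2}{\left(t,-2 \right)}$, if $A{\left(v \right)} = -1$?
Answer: $\frac{324}{25} \approx 12.96$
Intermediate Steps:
$U = -3$ ($U = 2 - 5 = -3$)
$t = 7$ ($t = 3 + 4 = 7$)
$X{\left(p,R \right)} = -3 + \frac{-1 + R}{R + p}$ ($X{\left(p,R \right)} = \frac{R - 1}{p + R} - 3 = \frac{-1 + R}{R + p} - 3 = -3 + \frac{-1 + R}{R + p}$)
$X^{2}{\left(t,-2 \right)} = \left(\frac{-1 - 21 - -4}{-2 + 7}\right)^{2} = \left(\frac{-1 - 21 + 4}{5}\right)^{2} = \left(\frac{1}{5} \left(-18\right)\right)^{2} = \left(- \frac{18}{5}\right)^{2} = \frac{324}{25}$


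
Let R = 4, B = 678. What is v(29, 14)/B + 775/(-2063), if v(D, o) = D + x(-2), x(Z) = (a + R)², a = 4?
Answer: -111197/466238 ≈ -0.23850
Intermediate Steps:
x(Z) = 64 (x(Z) = (4 + 4)² = 8² = 64)
v(D, o) = 64 + D (v(D, o) = D + 64 = 64 + D)
v(29, 14)/B + 775/(-2063) = (64 + 29)/678 + 775/(-2063) = 93*(1/678) + 775*(-1/2063) = 31/226 - 775/2063 = -111197/466238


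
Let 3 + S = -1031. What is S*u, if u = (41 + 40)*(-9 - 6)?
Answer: 1256310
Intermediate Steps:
S = -1034 (S = -3 - 1031 = -1034)
u = -1215 (u = 81*(-15) = -1215)
S*u = -1034*(-1215) = 1256310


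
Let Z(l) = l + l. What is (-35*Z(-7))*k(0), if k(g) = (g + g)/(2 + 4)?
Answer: 0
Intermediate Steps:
k(g) = g/3 (k(g) = (2*g)/6 = (2*g)*(⅙) = g/3)
Z(l) = 2*l
(-35*Z(-7))*k(0) = (-70*(-7))*((⅓)*0) = -35*(-14)*0 = 490*0 = 0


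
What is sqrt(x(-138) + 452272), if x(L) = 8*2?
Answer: 8*sqrt(7067) ≈ 672.52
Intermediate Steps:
x(L) = 16
sqrt(x(-138) + 452272) = sqrt(16 + 452272) = sqrt(452288) = 8*sqrt(7067)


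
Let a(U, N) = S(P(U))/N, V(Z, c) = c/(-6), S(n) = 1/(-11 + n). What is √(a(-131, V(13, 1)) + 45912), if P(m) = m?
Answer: 3*√25715845/71 ≈ 214.27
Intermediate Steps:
V(Z, c) = -c/6 (V(Z, c) = c*(-⅙) = -c/6)
a(U, N) = 1/(N*(-11 + U)) (a(U, N) = 1/((-11 + U)*N) = 1/(N*(-11 + U)))
√(a(-131, V(13, 1)) + 45912) = √(1/(((-⅙*1))*(-11 - 131)) + 45912) = √(1/(-⅙*(-142)) + 45912) = √(-6*(-1/142) + 45912) = √(3/71 + 45912) = √(3259755/71) = 3*√25715845/71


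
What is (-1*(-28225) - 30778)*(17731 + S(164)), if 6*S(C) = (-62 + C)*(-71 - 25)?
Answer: -41100747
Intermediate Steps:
S(C) = 992 - 16*C (S(C) = ((-62 + C)*(-71 - 25))/6 = ((-62 + C)*(-96))/6 = (5952 - 96*C)/6 = 992 - 16*C)
(-1*(-28225) - 30778)*(17731 + S(164)) = (-1*(-28225) - 30778)*(17731 + (992 - 16*164)) = (28225 - 30778)*(17731 + (992 - 2624)) = -2553*(17731 - 1632) = -2553*16099 = -41100747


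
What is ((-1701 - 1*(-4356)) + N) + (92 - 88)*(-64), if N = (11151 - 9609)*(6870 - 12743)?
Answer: -9053767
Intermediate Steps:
N = -9056166 (N = 1542*(-5873) = -9056166)
((-1701 - 1*(-4356)) + N) + (92 - 88)*(-64) = ((-1701 - 1*(-4356)) - 9056166) + (92 - 88)*(-64) = ((-1701 + 4356) - 9056166) + 4*(-64) = (2655 - 9056166) - 256 = -9053511 - 256 = -9053767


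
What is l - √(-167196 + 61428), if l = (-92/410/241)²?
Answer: 2116/2440854025 - 6*I*√2938 ≈ 8.6691e-7 - 325.22*I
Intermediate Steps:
l = 2116/2440854025 (l = (-92*1/410*(1/241))² = (-46/205*1/241)² = (-46/49405)² = 2116/2440854025 ≈ 8.6691e-7)
l - √(-167196 + 61428) = 2116/2440854025 - √(-167196 + 61428) = 2116/2440854025 - √(-105768) = 2116/2440854025 - 6*I*√2938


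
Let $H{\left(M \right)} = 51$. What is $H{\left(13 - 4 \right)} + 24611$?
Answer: $24662$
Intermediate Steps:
$H{\left(13 - 4 \right)} + 24611 = 51 + 24611 = 24662$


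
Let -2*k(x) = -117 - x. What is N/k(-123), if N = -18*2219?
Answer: 13314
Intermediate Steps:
k(x) = 117/2 + x/2 (k(x) = -(-117 - x)/2 = 117/2 + x/2)
N = -39942
N/k(-123) = -39942/(117/2 + (½)*(-123)) = -39942/(117/2 - 123/2) = -39942/(-3) = -39942*(-⅓) = 13314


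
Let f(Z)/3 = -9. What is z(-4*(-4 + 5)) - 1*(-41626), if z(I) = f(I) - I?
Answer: 41603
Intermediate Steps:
f(Z) = -27 (f(Z) = 3*(-9) = -27)
z(I) = -27 - I
z(-4*(-4 + 5)) - 1*(-41626) = (-27 - (-4)*(-4 + 5)) - 1*(-41626) = (-27 - (-4)) + 41626 = (-27 - 1*(-4)) + 41626 = (-27 + 4) + 41626 = -23 + 41626 = 41603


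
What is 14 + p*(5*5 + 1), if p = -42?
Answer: -1078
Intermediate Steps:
14 + p*(5*5 + 1) = 14 - 42*(5*5 + 1) = 14 - 42*(25 + 1) = 14 - 42*26 = 14 - 1092 = -1078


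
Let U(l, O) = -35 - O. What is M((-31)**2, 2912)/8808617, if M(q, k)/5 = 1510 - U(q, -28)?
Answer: 7585/8808617 ≈ 0.00086109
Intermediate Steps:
M(q, k) = 7585 (M(q, k) = 5*(1510 - (-35 - 1*(-28))) = 5*(1510 - (-35 + 28)) = 5*(1510 - 1*(-7)) = 5*(1510 + 7) = 5*1517 = 7585)
M((-31)**2, 2912)/8808617 = 7585/8808617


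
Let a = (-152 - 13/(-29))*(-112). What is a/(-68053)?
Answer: -492240/1973537 ≈ -0.24942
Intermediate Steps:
a = 492240/29 (a = (-152 - 13*(-1/29))*(-112) = (-152 + 13/29)*(-112) = -4395/29*(-112) = 492240/29 ≈ 16974.)
a/(-68053) = (492240/29)/(-68053) = (492240/29)*(-1/68053) = -492240/1973537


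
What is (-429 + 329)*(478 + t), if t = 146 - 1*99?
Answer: -52500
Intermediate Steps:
t = 47 (t = 146 - 99 = 47)
(-429 + 329)*(478 + t) = (-429 + 329)*(478 + 47) = -100*525 = -52500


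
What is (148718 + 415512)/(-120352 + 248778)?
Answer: 282115/64213 ≈ 4.3934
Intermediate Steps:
(148718 + 415512)/(-120352 + 248778) = 564230/128426 = 564230*(1/128426) = 282115/64213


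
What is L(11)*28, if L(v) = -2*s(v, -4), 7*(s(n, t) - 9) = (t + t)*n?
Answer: 200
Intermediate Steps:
s(n, t) = 9 + 2*n*t/7 (s(n, t) = 9 + ((t + t)*n)/7 = 9 + ((2*t)*n)/7 = 9 + (2*n*t)/7 = 9 + 2*n*t/7)
L(v) = -18 + 16*v/7 (L(v) = -2*(9 + (2/7)*v*(-4)) = -2*(9 - 8*v/7) = -18 + 16*v/7)
L(11)*28 = (-18 + (16/7)*11)*28 = (-18 + 176/7)*28 = (50/7)*28 = 200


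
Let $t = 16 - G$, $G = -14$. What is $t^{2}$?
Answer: $900$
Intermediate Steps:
$t = 30$ ($t = 16 - -14 = 16 + 14 = 30$)
$t^{2} = 30^{2} = 900$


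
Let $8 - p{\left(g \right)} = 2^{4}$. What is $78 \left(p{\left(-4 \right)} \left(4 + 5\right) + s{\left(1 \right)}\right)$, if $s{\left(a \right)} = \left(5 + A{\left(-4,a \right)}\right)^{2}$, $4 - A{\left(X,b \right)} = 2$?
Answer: $-1794$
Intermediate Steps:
$p{\left(g \right)} = -8$ ($p{\left(g \right)} = 8 - 2^{4} = 8 - 16 = -8$)
$A{\left(X,b \right)} = 2$ ($A{\left(X,b \right)} = 4 - 2 = 2$)
$s{\left(a \right)} = 49$ ($s{\left(a \right)} = \left(5 + 2\right)^{2} = 7^{2} = 49$)
$78 \left(p{\left(-4 \right)} \left(4 + 5\right) + s{\left(1 \right)}\right) = 78 \left(- 8 \left(4 + 5\right) + 49\right) = 78 \left(\left(-8\right) 9 + 49\right) = 78 \left(-72 + 49\right) = 78 \left(-23\right) = -1794$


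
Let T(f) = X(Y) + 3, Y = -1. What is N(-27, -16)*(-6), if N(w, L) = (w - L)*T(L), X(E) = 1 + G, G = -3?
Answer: 66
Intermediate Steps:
X(E) = -2 (X(E) = 1 - 3 = -2)
T(f) = 1 (T(f) = -2 + 3 = 1)
N(w, L) = w - L (N(w, L) = (w - L)*1 = w - L)
N(-27, -16)*(-6) = (-27 - 1*(-16))*(-6) = (-27 + 16)*(-6) = -11*(-6) = 66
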